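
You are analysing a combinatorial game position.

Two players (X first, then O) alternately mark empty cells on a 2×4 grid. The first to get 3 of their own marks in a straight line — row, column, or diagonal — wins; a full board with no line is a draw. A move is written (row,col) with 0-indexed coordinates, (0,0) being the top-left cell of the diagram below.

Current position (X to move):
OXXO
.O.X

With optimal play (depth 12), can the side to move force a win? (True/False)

p1 X@[OXXO/.O.X]: (1,0)[OXXO/XO.X]+0* (1,2)[OXXO/.OXX]+0
p2 O@[OXXO/XO.X]: (1,2)[OXXO/XOOX]+0*
p3 X@[OXXO/XOOX] terminal +0; root [OXXO/.O.X] d12

X winning at [OXXO/.O.X]: False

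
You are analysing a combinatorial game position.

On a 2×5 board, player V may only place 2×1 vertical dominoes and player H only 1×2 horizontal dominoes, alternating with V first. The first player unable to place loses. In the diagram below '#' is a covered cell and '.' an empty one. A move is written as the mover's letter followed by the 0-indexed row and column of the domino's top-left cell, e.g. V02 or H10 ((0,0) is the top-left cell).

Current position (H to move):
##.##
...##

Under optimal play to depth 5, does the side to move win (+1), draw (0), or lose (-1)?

[##.##/...##] H move#1: H10:-1/##.##/##.##, H11:+1/##.##/.####*
[##.##/.####] end (terminal -1, V#2); searched ##.##/...## to 5

value(##.##/...##, H) = +1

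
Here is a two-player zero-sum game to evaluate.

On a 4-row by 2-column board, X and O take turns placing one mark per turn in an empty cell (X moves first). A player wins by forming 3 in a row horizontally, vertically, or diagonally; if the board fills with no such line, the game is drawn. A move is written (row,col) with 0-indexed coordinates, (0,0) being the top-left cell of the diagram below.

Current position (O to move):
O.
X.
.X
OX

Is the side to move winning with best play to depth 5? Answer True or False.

O winning at [O./X./.X/OX]: False

ply 1, O at O./X./.X/OX | (0,1)=-1→OO/X./.X/OX; (1,1)=+0→O./XO/.X/OX*; (2,0)=-1→O./X./OX/OX
ply 2, X at O./XO/.X/OX | (0,1)=+0→OX/XO/.X/OX*; (2,0)=+0→O./XO/XX/OX
ply 3, O at OX/XO/.X/OX | (2,0)=+0→OX/XO/OX/OX*
ply 4: OX/XO/OX/OX is terminal +0 (X); from O./X./.X/OX depth 5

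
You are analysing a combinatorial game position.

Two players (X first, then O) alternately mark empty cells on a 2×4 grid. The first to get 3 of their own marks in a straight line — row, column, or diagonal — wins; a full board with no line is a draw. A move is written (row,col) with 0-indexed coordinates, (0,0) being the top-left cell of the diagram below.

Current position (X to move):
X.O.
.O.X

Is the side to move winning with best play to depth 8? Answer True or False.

ply 1, X at X.O./.O.X | (0,1)=+0→XXO./.O.X*; (0,3)=+0→X.OX/.O.X; (1,0)=+0→X.O./XO.X; (1,2)=+0→X.O./.OXX
ply 2, O at XXO./.O.X | (0,3)=+0→XXOO/.O.X*; (1,0)=+0→XXO./OO.X; (1,2)=+0→XXO./.OOX
ply 3, X at XXOO/.O.X | (1,0)=+0→XXOO/XO.X*; (1,2)=+0→XXOO/.OXX
ply 4, O at XXOO/XO.X | (1,2)=+0→XXOO/XOOX*
ply 5: XXOO/XOOX is terminal +0 (X); from X.O./.O.X depth 8

X winning at [X.O./.O.X]: False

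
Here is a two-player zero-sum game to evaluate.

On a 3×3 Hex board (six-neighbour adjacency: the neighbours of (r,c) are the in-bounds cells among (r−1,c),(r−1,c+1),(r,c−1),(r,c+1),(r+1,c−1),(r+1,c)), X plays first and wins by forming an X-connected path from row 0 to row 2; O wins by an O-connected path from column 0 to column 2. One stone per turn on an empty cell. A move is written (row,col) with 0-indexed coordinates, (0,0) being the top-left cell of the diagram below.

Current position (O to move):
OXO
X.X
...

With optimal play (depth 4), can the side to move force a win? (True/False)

ply 1, O at OXO/X.X/... | (1,1)=-1→OXO/XOX/...*; (2,0)=-1→OXO/X.X/O..; (2,1)=-1→OXO/X.X/.O.; (2,2)=-1→OXO/X.X/..O
ply 2, X at OXO/XOX/... | (2,0)=+1→OXO/XOX/X..*; (2,1)=-1→OXO/XOX/.X.; (2,2)=-1→OXO/XOX/..X
ply 3: OXO/XOX/X.. is terminal -1 (O); from OXO/X.X/... depth 4

O winning at [OXO/X.X/...]: False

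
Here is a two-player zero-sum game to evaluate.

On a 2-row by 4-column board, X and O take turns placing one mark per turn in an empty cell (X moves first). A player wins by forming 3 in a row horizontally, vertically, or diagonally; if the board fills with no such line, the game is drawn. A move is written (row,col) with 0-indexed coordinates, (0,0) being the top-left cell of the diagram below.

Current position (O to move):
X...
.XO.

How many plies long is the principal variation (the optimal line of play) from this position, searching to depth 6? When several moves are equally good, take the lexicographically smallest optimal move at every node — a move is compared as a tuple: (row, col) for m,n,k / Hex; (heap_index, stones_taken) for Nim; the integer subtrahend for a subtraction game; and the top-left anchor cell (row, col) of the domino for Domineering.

[X.../.XO.] O move#1: (0,1):+0/XO../.XO.*, (0,2):+0/X.O./.XO., (0,3):+0/X..O/.XO., (1,0):+0/X.../OXO., (1,3):+0/X.../.XOO
[XO../.XO.] X move#2: (0,2):+0/XOX./.XO.*, (0,3):+0/XO.X/.XO., (1,0):+0/XO../XXO., (1,3):+0/XO../.XOX
[XOX./.XO.] O move#3: (0,3):+0/XOXO/.XO.*, (1,0):+0/XOX./OXO., (1,3):+0/XOX./.XOO
[XOXO/.XO.] X move#4: (1,0):+0/XOXO/XXO.*, (1,3):+0/XOXO/.XOX
[XOXO/XXO.] O move#5: (1,3):+0/XOXO/XXOO*
[XOXO/XXOO] end (terminal +0, X#6); searched X.../.XO. to 6

PV length from [X.../.XO.]: 5 plies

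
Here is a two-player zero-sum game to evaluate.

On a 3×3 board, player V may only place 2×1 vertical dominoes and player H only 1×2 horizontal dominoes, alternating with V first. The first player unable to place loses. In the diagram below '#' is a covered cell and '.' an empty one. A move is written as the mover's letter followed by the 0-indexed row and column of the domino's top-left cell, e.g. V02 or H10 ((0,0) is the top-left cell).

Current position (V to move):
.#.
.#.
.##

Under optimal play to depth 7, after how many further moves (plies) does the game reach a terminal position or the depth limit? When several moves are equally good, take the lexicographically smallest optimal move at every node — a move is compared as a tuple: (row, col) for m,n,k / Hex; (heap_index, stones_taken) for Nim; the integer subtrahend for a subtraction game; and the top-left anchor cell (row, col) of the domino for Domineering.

PV length from [.#./.#./.##]: 1 ply

p1 V@[.#./.#./.##]: V00[##./##./.##]+1* V02[.##/.##/.##]+1 V10[.#./##./###]+1
p2 H@[##./##./.##] terminal -1; root [.#./.#./.##] d7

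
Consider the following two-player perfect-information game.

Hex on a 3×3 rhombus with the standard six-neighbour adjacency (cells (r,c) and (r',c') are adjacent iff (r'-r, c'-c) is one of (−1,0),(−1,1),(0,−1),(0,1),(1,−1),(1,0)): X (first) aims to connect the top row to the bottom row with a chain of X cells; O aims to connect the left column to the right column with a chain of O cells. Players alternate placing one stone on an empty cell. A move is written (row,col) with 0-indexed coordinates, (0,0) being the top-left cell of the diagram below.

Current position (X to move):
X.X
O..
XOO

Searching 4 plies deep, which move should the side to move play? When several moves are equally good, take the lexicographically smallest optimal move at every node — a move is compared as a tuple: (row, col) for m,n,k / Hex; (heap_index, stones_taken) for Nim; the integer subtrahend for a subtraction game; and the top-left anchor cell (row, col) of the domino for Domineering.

X's best at [X.X/O../XOO]: (1,1)

ply 1, X at X.X/O../XOO | (0,1)=-1→XXX/O../XOO; (1,1)=+1→X.X/OX./XOO*; (1,2)=-1→X.X/O.X/XOO
ply 2: X.X/OX./XOO is terminal -1 (O); from X.X/O../XOO depth 4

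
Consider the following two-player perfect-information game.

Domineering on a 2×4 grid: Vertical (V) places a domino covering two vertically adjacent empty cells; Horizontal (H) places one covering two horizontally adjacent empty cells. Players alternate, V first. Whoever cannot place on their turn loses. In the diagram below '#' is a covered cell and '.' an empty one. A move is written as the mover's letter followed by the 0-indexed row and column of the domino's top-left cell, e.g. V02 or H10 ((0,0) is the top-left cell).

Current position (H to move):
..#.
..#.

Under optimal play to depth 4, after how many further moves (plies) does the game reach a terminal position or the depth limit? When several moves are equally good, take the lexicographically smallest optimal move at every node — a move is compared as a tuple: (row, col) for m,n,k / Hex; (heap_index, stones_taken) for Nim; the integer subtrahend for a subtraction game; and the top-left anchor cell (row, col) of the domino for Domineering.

ply 1, H at ..#./..#. | H00=+1→###./..#.*; H10=+1→..#./###.
ply 2, V at ###./..#. | V03=-1→####/..##*
ply 3, H at ####/..## | H10=+1→####/####*
ply 4: ####/#### is terminal -1 (V); from ..#./..#. depth 4

PV length from [..#./..#.]: 3 plies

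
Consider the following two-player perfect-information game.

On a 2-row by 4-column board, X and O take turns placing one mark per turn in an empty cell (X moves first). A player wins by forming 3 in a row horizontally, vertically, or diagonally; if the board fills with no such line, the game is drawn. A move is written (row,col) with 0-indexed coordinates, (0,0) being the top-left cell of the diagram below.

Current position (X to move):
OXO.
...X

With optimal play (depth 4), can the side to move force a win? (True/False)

p1 X@[OXO./...X]: (0,3)[OXOX/...X]+0* (1,0)[OXO./X..X]+0 (1,1)[OXO./.X.X]+0 (1,2)[OXO./..XX]+0
p2 O@[OXOX/...X]: (1,0)[OXOX/O..X]+0* (1,1)[OXOX/.O.X]+0 (1,2)[OXOX/..OX]+0
p3 X@[OXOX/O..X]: (1,1)[OXOX/OX.X]+0* (1,2)[OXOX/O.XX]+0
p4 O@[OXOX/OX.X]: (1,2)[OXOX/OXOX]+0*
p5 X@[OXOX/OXOX] terminal +0; root [OXO./...X] d4

X winning at [OXO./...X]: False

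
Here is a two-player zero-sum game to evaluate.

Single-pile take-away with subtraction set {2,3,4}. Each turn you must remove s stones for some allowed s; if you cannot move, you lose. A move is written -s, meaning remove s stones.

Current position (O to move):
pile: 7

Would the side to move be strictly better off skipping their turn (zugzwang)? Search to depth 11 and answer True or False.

ply 1, O at 7 | -2=-1→5*; -3=-1→4; -4=-1→3
ply 2, X at 5 | -2=-1→3; -3=-1→2; -4=+1→1*
ply 3: 1 is terminal -1 (O); from 7 depth 11
suppose O passes — search the same position with X to move:
pass> ply 1, X at 7 | -2=-1→5*; -3=-1→4; -4=-1→3
pass> ply 2, O at 5 | -2=-1→3; -3=-1→2; -4=+1→1*
pass> ply 3: 1 is terminal -1 (X); from 7 depth 11
for O: play -1, pass +1

zugzwang(7, O) = True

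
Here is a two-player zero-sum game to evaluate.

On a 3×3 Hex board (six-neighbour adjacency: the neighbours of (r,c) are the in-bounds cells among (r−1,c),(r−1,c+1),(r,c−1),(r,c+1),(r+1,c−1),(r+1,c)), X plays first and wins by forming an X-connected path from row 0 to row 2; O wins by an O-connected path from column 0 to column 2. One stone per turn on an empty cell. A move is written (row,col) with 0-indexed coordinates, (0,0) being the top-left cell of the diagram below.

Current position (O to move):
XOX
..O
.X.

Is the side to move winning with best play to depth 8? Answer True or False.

[XOX/..O/.X.] O move#1: (1,0):-1/XOX/O.O/.X., (1,1):+1/XOX/.OO/.X.*, (2,0):-1/XOX/..O/OX., (2,2):-1/XOX/..O/.XO
[XOX/.OO/.X.] X move#2: (1,0):-1/XOX/XOO/.X.*, (2,0):-1/XOX/.OO/XX., (2,2):-1/XOX/.OO/.XX
[XOX/XOO/.X.] O move#3: (2,0):+1/XOX/XOO/OX.*, (2,2):-1/XOX/XOO/.XO
[XOX/XOO/OX.] end (terminal -1, X#4); searched XOX/..O/.X. to 8

O winning at [XOX/..O/.X.]: True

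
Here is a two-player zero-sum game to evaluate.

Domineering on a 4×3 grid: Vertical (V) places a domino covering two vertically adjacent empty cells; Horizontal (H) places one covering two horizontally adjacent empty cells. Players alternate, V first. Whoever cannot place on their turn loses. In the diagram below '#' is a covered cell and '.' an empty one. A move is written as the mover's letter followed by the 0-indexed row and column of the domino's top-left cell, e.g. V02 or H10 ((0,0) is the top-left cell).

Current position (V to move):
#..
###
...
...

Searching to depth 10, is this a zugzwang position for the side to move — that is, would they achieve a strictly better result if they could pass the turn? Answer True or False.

p1 V@[#../###/.../...]: V20[#../###/#../#..]-1 V21[#../###/.#./.#.]+1* V22[#../###/..#/..#]-1
p2 H@[#../###/.#./.#.]: H01[###/###/.#./.#.]-1*
p3 V@[###/###/.#./.#.]: V20[###/###/##./##.]+1* V22[###/###/.##/.##]+1
p4 H@[###/###/##./##.] terminal -1; root [#../###/.../...] d10
pass branch (H moves first from the same position):
  | p1 H@[#../###/.../...]: H01[###/###/.../...]-1 H20[#../###/##./...]+1* H21[#../###/.##/...]+1 H30[#../###/.../##.]+1 H31[#../###/.../.##]+1
  | p2 V@[#../###/##./...]: V22[#../###/###/..#]-1*
  | p3 H@[#../###/###/..#]: H01[###/###/###/..#]+1* H30[#../###/###/###]+1
  | p4 V@[###/###/###/..#] terminal -1; root [#../###/.../...] d10
V moving scores +1; V passing scores -1

zugzwang(#../###/.../..., V) = False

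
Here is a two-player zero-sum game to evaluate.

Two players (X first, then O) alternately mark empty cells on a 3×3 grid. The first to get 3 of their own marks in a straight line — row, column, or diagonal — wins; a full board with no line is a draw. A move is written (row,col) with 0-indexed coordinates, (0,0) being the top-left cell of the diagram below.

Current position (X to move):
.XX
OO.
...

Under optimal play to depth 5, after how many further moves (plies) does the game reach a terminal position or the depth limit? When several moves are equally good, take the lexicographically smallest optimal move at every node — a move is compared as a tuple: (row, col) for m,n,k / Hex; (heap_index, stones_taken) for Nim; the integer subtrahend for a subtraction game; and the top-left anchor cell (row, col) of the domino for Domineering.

p1 X@[.XX/OO./...]: (0,0)[XXX/OO./...]+1* (1,2)[.XX/OOX/...]+1 (2,0)[.XX/OO./X..]-1 (2,1)[.XX/OO./.X.]-1 (2,2)[.XX/OO./..X]-1
p2 O@[XXX/OO./...] terminal -1; root [.XX/OO./...] d5

PV length from [.XX/OO./...]: 1 ply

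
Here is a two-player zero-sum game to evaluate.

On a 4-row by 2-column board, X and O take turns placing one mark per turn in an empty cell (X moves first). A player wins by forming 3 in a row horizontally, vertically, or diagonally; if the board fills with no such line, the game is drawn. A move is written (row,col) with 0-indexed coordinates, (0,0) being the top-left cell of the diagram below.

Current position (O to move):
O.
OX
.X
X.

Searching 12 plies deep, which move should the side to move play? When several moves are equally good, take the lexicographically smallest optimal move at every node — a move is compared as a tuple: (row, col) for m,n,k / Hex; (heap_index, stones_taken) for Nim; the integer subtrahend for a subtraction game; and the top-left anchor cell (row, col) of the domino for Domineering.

O's best at [O./OX/.X/X.]: (2,0)

p1 O@[O./OX/.X/X.]: (0,1)[OO/OX/.X/X.]-1 (2,0)[O./OX/OX/X.]+1* (3,1)[O./OX/.X/XO]-1
p2 X@[O./OX/OX/X.] terminal -1; root [O./OX/.X/X.] d12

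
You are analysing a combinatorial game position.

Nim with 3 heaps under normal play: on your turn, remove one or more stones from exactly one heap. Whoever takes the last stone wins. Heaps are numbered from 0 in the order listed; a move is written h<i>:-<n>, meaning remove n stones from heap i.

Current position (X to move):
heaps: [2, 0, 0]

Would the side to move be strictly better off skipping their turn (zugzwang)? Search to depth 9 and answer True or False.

zugzwang((2,0,0), X) = False

ply 1, X at (2,0,0) | h0:-1=-1→(1,0,0); h0:-2=+1→(0,0,0)*
ply 2: (0,0,0) is terminal -1 (O); from (2,0,0) depth 9
suppose X passes — search the same position with O to move:
pass> ply 1, O at (2,0,0) | h0:-1=-1→(1,0,0); h0:-2=+1→(0,0,0)*
pass> ply 2: (0,0,0) is terminal -1 (X); from (2,0,0) depth 9
for X: play +1, pass -1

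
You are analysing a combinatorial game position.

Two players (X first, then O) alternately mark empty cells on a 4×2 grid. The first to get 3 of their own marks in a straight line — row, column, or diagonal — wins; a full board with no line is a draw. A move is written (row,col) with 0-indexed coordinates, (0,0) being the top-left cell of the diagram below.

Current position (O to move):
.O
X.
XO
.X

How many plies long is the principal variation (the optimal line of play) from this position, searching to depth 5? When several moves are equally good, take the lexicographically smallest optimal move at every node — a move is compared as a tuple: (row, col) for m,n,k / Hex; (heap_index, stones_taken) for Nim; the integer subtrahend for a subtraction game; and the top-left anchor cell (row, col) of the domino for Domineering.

PV length from [.O/X./XO/.X]: 1 ply

p1 O@[.O/X./XO/.X]: (0,0)[OO/X./XO/.X]-1 (1,1)[.O/XO/XO/.X]+1* (3,0)[.O/X./XO/OX]-1
p2 X@[.O/XO/XO/.X] terminal -1; root [.O/X./XO/.X] d5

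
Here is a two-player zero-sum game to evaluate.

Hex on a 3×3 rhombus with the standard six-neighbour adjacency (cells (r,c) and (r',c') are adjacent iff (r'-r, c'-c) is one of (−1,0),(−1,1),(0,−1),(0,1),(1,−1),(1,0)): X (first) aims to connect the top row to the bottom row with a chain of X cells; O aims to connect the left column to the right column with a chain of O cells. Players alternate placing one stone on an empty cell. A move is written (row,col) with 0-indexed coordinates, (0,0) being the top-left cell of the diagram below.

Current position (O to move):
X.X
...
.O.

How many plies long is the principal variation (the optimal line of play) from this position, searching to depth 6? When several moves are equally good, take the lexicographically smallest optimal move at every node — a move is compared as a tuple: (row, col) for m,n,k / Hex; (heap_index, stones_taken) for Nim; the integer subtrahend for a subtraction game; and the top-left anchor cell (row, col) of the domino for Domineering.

ply 1, O at X.X/.../.O. | (0,1)=-1→XOX/.../.O.; (1,0)=+1→X.X/O../.O.*; (1,1)=+1→X.X/.O./.O.; (1,2)=-1→X.X/..O/.O.; (2,0)=+1→X.X/.../OO.; (2,2)=-1→X.X/.../.OO
ply 2, X at X.X/O../.O. | (0,1)=-1→XXX/O../.O.*; (1,1)=-1→X.X/OX./.O.; (1,2)=-1→X.X/O.X/.O.; (2,0)=-1→X.X/O../XO.; (2,2)=-1→X.X/O../.OX
ply 3, O at XXX/O../.O. | (1,1)=+1→XXX/OO./.O.*; (1,2)=+1→XXX/O.O/.O.; (2,0)=+1→XXX/O../OO.; (2,2)=+1→XXX/O../.OO
ply 4, X at XXX/OO./.O. | (1,2)=-1→XXX/OOX/.O.*; (2,0)=-1→XXX/OO./XO.; (2,2)=-1→XXX/OO./.OX
ply 5, O at XXX/OOX/.O. | (2,0)=-1→XXX/OOX/OO.; (2,2)=+1→XXX/OOX/.OO*
ply 6: XXX/OOX/.OO is terminal -1 (X); from X.X/.../.O. depth 6

PV length from [X.X/.../.O.]: 5 plies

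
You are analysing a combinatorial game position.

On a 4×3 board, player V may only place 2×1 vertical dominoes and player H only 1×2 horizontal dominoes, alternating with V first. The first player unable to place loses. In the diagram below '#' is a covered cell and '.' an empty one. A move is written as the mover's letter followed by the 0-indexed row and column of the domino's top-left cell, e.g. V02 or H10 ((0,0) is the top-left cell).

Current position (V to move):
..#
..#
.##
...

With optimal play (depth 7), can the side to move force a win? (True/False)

V winning at [..#/..#/.##/...]: True

p1 V@[..#/..#/.##/...]: V00[#.#/#.#/.##/...]+1* V01[.##/.##/.##/...]+1 V10[..#/#.#/###/...]-1 V20[..#/..#/###/#..]-1
p2 H@[#.#/#.#/.##/...]: H30[#.#/#.#/.##/##.]-1* H31[#.#/#.#/.##/.##]-1
p3 V@[#.#/#.#/.##/##.]: V01[###/###/.##/##.]+1*
p4 H@[###/###/.##/##.] terminal -1; root [..#/..#/.##/...] d7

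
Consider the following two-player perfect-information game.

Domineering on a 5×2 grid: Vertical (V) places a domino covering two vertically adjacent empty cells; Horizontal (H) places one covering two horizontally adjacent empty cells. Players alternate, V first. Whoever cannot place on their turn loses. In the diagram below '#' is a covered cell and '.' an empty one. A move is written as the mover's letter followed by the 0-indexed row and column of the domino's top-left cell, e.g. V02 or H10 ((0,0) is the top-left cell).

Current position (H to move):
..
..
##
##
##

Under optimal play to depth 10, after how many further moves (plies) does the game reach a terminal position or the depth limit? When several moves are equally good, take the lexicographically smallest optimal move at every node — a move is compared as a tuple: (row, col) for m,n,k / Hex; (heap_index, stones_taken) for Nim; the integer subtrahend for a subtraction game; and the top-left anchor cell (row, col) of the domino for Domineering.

PV length from [../../##/##/##]: 1 ply

ply 1, H at ../../##/##/## | H00=+1→##/../##/##/##*; H10=+1→../##/##/##/##
ply 2: ##/../##/##/## is terminal -1 (V); from ../../##/##/## depth 10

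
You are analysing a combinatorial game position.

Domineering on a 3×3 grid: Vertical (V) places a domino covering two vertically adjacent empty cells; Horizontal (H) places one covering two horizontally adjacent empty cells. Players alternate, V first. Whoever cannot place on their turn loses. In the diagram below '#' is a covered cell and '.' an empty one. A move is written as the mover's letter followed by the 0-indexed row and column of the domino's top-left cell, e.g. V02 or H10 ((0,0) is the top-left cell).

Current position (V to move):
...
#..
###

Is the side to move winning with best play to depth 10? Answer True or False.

V winning at [.../#../###]: True

ply 1, V at .../#../### | V01=+1→.#./##./###*; V02=-1→..#/#.#/###
ply 2: .#./##./### is terminal -1 (H); from .../#../### depth 10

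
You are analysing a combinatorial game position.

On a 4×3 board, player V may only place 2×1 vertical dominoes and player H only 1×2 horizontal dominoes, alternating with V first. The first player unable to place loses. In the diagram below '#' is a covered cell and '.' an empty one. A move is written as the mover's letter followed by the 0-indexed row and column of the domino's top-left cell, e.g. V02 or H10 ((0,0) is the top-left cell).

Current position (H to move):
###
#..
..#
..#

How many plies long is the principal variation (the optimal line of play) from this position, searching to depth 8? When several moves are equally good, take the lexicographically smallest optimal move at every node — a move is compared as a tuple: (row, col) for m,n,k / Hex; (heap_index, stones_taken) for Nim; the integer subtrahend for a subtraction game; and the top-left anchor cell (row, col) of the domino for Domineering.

ply 1, H at ###/#../..#/..# | H11=-1→###/###/..#/..#; H20=+1→###/#../###/..#*; H30=-1→###/#../..#/###
ply 2: ###/#../###/..# is terminal -1 (V); from ###/#../..#/..# depth 8

PV length from [###/#../..#/..#]: 1 ply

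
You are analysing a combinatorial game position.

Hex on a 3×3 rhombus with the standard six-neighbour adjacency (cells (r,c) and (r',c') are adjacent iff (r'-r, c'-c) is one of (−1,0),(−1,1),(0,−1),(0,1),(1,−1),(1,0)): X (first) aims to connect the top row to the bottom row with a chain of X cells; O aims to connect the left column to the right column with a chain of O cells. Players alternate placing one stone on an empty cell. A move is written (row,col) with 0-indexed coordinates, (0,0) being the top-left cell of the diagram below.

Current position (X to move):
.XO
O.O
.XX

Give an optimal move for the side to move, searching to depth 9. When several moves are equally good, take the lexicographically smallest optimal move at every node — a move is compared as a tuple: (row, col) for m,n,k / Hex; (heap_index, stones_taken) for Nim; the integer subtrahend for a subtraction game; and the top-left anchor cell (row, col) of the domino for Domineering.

p1 X@[.XO/O.O/.XX]: (0,0)[XXO/O.O/.XX]-1 (1,1)[.XO/OXO/.XX]+1* (2,0)[.XO/O.O/XXX]-1
p2 O@[.XO/OXO/.XX] terminal -1; root [.XO/O.O/.XX] d9

X's best at [.XO/O.O/.XX]: (1,1)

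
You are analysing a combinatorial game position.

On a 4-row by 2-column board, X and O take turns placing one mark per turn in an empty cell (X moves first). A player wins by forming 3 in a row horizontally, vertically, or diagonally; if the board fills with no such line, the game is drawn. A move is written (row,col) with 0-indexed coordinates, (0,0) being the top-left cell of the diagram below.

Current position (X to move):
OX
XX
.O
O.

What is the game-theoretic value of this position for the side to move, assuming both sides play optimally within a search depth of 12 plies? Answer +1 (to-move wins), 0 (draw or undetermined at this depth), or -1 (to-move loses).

p1 X@[OX/XX/.O/O.]: (2,0)[OX/XX/XO/O.]+0* (3,1)[OX/XX/.O/OX]+0
p2 O@[OX/XX/XO/O.]: (3,1)[OX/XX/XO/OO]+0*
p3 X@[OX/XX/XO/OO] terminal +0; root [OX/XX/.O/O.] d12

value(OX/XX/.O/O., X) = 0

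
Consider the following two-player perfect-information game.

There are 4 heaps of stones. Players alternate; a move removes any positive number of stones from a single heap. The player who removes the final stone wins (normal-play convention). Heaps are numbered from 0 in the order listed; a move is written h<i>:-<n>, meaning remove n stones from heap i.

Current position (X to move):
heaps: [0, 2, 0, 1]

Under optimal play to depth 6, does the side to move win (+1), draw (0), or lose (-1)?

[(0,2,0,1)] X move#1: h1:-1:+1/(0,1,0,1)*, h1:-2:-1/(0,0,0,1), h3:-1:-1/(0,2,0,0)
[(0,1,0,1)] O move#2: h1:-1:-1/(0,0,0,1)*, h3:-1:-1/(0,1,0,0)
[(0,0,0,1)] X move#3: h3:-1:+1/(0,0,0,0)*
[(0,0,0,0)] end (terminal -1, O#4); searched (0,2,0,1) to 6

value((0,2,0,1), X) = +1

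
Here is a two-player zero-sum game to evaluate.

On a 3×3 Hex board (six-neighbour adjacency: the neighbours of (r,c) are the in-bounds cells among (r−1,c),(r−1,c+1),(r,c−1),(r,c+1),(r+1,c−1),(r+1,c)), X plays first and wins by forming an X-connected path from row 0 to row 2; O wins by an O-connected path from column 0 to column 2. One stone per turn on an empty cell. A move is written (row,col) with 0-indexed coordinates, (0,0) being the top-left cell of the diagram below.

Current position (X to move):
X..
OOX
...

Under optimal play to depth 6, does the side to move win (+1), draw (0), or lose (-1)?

[X../OOX/...] X move#1: (0,1):-1/XX./OOX/..., (0,2):+1/X.X/OOX/...*, (2,0):-1/X../OOX/X.., (2,1):-1/X../OOX/.X., (2,2):-1/X../OOX/..X
[X.X/OOX/...] O move#2: (0,1):-1/XOX/OOX/...*, (2,0):-1/X.X/OOX/O.., (2,1):-1/X.X/OOX/.O., (2,2):-1/X.X/OOX/..O
[XOX/OOX/...] X move#3: (2,0):+1/XOX/OOX/X..*, (2,1):+1/XOX/OOX/.X., (2,2):+1/XOX/OOX/..X
[XOX/OOX/X..] O move#4: (2,1):-1/XOX/OOX/XO.*, (2,2):-1/XOX/OOX/X.O
[XOX/OOX/XO.] X move#5: (2,2):+1/XOX/OOX/XOX*
[XOX/OOX/XOX] end (terminal -1, O#6); searched X../OOX/... to 6

value(X../OOX/..., X) = +1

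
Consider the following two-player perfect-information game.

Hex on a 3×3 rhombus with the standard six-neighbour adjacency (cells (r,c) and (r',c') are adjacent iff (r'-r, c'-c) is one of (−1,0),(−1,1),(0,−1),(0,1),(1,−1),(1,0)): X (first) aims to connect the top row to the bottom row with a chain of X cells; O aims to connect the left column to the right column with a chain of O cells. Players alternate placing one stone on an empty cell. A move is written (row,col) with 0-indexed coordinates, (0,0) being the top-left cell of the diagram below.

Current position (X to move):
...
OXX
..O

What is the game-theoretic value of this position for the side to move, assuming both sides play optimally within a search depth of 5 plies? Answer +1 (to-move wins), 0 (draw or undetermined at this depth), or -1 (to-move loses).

value(.../OXX/..O, X) = +1

ply 1, X at .../OXX/..O | (0,0)=+1→X../OXX/..O*; (0,1)=+1→.X./OXX/..O; (0,2)=+1→..X/OXX/..O; (2,0)=+1→.../OXX/X.O; (2,1)=+1→.../OXX/.XO
ply 2, O at X../OXX/..O | (0,1)=-1→XO./OXX/..O*; (0,2)=-1→X.O/OXX/..O; (2,0)=-1→X../OXX/O.O; (2,1)=-1→X../OXX/.OO
ply 3, X at XO./OXX/..O | (0,2)=+1→XOX/OXX/..O*; (2,0)=-1→XO./OXX/X.O; (2,1)=-1→XO./OXX/.XO
ply 4, O at XOX/OXX/..O | (2,0)=-1→XOX/OXX/O.O*; (2,1)=-1→XOX/OXX/.OO
ply 5, X at XOX/OXX/O.O | (2,1)=+1→XOX/OXX/OXO*
ply 6: XOX/OXX/OXO is terminal -1 (O); from .../OXX/..O depth 5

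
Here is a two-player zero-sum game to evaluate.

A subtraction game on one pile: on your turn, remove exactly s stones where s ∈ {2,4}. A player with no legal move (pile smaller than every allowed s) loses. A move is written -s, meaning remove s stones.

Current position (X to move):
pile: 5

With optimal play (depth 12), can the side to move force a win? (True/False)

X winning at [5]: True

p1 X@[5]: -2[3]-1 -4[1]+1*
p2 O@[1] terminal -1; root [5] d12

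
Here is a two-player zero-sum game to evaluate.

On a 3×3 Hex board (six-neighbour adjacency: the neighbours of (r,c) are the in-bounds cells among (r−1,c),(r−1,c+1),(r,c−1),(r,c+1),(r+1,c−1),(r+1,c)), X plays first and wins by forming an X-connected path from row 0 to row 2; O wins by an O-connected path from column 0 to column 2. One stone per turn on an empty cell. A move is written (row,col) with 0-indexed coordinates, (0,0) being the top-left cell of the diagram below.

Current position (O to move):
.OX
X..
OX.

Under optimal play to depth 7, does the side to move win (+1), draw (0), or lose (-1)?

p1 O@[.OX/X../OX.]: (0,0)[OOX/X../OX.]-1* (1,1)[.OX/XO./OX.]-1 (1,2)[.OX/X.O/OX.]-1 (2,2)[.OX/X../OXO]-1
p2 X@[OOX/X../OX.]: (1,1)[OOX/XX./OX.]+1* (1,2)[OOX/X.X/OX.]+1 (2,2)[OOX/X../OXX]+1
p3 O@[OOX/XX./OX.] terminal -1; root [.OX/X../OX.] d7

value(.OX/X../OX., O) = -1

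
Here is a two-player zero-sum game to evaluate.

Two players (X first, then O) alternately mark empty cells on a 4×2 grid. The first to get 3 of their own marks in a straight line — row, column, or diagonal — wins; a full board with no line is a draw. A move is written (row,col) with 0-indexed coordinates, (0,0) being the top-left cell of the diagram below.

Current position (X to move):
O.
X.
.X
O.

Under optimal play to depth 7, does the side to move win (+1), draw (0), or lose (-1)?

ply 1, X at O./X./.X/O. | (0,1)=+0→OX/X./.X/O.; (1,1)=+1→O./XX/.X/O.*; (2,0)=+0→O./X./XX/O.; (3,1)=+0→O./X./.X/OX
ply 2, O at O./XX/.X/O. | (0,1)=-1→OO/XX/.X/O.*; (2,0)=-1→O./XX/OX/O.; (3,1)=-1→O./XX/.X/OO
ply 3, X at OO/XX/.X/O. | (2,0)=+0→OO/XX/XX/O.; (3,1)=+1→OO/XX/.X/OX*
ply 4: OO/XX/.X/OX is terminal -1 (O); from O./X./.X/O. depth 7

value(O./X./.X/O., X) = +1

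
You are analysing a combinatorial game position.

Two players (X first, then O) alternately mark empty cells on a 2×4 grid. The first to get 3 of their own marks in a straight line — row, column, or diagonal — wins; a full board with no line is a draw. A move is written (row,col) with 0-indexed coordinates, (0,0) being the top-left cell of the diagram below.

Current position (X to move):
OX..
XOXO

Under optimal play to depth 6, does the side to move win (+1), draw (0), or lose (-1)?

ply 1, X at OX../XOXO | (0,2)=+0→OXX./XOXO*; (0,3)=+0→OX.X/XOXO
ply 2, O at OXX./XOXO | (0,3)=+0→OXXO/XOXO*
ply 3: OXXO/XOXO is terminal +0 (X); from OX../XOXO depth 6

value(OX../XOXO, X) = 0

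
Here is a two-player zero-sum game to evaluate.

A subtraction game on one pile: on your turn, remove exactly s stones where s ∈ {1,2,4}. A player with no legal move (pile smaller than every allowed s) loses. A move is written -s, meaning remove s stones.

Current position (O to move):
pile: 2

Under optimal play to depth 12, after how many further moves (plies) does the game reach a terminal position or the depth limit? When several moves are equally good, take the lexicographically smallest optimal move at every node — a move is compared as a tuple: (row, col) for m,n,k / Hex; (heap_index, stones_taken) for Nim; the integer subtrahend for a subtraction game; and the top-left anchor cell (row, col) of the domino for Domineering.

ply 1, O at 2 | -1=-1→1; -2=+1→0*
ply 2: 0 is terminal -1 (X); from 2 depth 12

PV length from [2]: 1 ply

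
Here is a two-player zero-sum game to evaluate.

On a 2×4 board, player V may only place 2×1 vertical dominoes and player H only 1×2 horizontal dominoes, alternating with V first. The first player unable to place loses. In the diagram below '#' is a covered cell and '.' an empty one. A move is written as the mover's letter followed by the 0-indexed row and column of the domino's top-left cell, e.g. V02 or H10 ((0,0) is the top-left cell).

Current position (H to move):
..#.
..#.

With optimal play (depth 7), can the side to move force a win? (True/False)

H winning at [..#./..#.]: True

p1 H@[..#./..#.]: H00[###./..#.]+1* H10[..#./###.]+1
p2 V@[###./..#.]: V03[####/..##]-1*
p3 H@[####/..##]: H10[####/####]+1*
p4 V@[####/####] terminal -1; root [..#./..#.] d7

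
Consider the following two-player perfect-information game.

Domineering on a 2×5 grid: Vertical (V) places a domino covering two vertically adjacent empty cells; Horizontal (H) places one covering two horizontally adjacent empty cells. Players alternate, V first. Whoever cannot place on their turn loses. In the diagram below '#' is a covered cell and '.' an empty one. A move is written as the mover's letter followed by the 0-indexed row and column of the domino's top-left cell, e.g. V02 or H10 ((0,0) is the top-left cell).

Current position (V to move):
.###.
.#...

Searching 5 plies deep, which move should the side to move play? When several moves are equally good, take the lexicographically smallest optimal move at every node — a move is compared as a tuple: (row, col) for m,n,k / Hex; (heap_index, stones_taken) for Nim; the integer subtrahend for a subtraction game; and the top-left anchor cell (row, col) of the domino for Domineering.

p1 V@[.###./.#...]: V00[####./##...]-1 V04[.####/.#..#]+1*
p2 H@[.####/.#..#]: H12[.####/.####]-1*
p3 V@[.####/.####]: V00[#####/#####]+1*
p4 H@[#####/#####] terminal -1; root [.###./.#...] d5

V's best at [.###./.#...]: V04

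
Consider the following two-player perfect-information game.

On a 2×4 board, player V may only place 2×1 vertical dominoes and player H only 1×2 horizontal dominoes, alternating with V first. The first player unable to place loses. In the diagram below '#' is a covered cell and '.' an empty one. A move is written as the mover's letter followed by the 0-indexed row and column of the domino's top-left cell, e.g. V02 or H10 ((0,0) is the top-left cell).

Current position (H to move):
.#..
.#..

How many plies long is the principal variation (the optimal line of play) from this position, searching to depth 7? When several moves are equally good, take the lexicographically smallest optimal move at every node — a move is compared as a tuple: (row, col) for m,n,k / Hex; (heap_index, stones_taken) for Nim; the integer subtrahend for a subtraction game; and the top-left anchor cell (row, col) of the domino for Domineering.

PV length from [.#../.#..]: 3 plies

p1 H@[.#../.#..]: H02[.###/.#..]+1* H12[.#../.###]+1
p2 V@[.###/.#..]: V00[####/##..]-1*
p3 H@[####/##..]: H12[####/####]+1*
p4 V@[####/####] terminal -1; root [.#../.#..] d7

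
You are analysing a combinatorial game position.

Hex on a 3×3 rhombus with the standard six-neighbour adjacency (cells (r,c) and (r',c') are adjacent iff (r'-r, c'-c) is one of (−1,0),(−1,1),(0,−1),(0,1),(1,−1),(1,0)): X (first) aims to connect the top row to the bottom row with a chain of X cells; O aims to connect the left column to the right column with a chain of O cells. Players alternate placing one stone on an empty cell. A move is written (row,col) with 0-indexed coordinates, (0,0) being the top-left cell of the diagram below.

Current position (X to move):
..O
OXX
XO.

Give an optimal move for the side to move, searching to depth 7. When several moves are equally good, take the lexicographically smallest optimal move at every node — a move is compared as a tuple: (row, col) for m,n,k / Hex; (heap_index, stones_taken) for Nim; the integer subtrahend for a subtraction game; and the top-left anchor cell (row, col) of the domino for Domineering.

[..O/OXX/XO.] X move#1: (0,0):-1/X.O/OXX/XO., (0,1):+1/.XO/OXX/XO.*, (2,2):-1/..O/OXX/XOX
[.XO/OXX/XO.] end (terminal -1, O#2); searched ..O/OXX/XO. to 7

X's best at [..O/OXX/XO.]: (0,1)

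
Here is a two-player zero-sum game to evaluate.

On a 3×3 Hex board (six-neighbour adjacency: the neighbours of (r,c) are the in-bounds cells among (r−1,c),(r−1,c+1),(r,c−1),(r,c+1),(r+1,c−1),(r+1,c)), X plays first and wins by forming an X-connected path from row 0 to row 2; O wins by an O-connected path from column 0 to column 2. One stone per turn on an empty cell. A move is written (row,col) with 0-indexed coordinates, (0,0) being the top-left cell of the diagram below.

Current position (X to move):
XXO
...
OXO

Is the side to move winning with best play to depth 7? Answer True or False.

X winning at [XXO/.../OXO]: True

[XXO/.../OXO] X move#1: (1,0):-1/XXO/X../OXO, (1,1):+1/XXO/.X./OXO*, (1,2):-1/XXO/..X/OXO
[XXO/.X./OXO] end (terminal -1, O#2); searched XXO/.../OXO to 7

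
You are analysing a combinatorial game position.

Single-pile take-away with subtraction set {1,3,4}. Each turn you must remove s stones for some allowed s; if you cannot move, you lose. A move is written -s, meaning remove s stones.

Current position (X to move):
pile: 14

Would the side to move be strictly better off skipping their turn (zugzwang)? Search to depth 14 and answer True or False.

p1 X@[14]: -1[13]-1* -3[11]-1 -4[10]-1
p2 O@[13]: -1[12]-1 -3[10]-1 -4[9]+1*
p3 X@[9]: -1[8]-1* -3[6]-1 -4[5]-1
p4 O@[8]: -1[7]+1* -3[5]-1 -4[4]-1
p5 X@[7]: -1[6]-1* -3[4]-1 -4[3]-1
p6 O@[6]: -1[5]-1 -3[3]-1 -4[2]+1*
p7 X@[2]: -1[1]-1*
p8 O@[1]: -1[0]+1*
p9 X@[0] terminal -1; root [14] d14
if X skipped the turn, O would face:
~ p1 O@[14]: -1[13]-1* -3[11]-1 -4[10]-1
~ p2 X@[13]: -1[12]-1 -3[10]-1 -4[9]+1*
~ p3 O@[9]: -1[8]-1* -3[6]-1 -4[5]-1
~ p4 X@[8]: -1[7]+1* -3[5]-1 -4[4]-1
~ p5 O@[7]: -1[6]-1* -3[4]-1 -4[3]-1
~ p6 X@[6]: -1[5]-1 -3[3]-1 -4[2]+1*
~ p7 O@[2]: -1[1]-1*
~ p8 X@[1]: -1[0]+1*
~ p9 O@[0] terminal -1; root [14] d14
compare (X): move=-1 vs pass=+1

zugzwang(14, X) = True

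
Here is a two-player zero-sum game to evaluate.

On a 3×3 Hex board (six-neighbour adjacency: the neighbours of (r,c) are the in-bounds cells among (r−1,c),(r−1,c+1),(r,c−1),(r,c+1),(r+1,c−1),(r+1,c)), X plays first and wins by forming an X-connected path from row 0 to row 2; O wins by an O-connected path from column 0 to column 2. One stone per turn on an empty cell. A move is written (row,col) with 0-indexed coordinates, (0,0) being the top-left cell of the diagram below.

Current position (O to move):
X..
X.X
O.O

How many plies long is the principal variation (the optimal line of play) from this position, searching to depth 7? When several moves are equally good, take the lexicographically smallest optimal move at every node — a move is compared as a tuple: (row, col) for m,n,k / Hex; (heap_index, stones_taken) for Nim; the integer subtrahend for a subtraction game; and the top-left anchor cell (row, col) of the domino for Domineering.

PV length from [X../X.X/O.O]: 3 plies

[X../X.X/O.O] O move#1: (0,1):-1/XO./X.X/O.O, (0,2):+1/X.O/X.X/O.O*, (1,1):+1/X../XOX/O.O, (2,1):+1/X../X.X/OOO
[X.O/X.X/O.O] X move#2: (0,1):-1/XXO/X.X/O.O*, (1,1):-1/X.O/XXX/O.O, (2,1):-1/X.O/X.X/OXO
[XXO/X.X/O.O] O move#3: (1,1):+1/XXO/XOX/O.O*, (2,1):+1/XXO/X.X/OOO
[XXO/XOX/O.O] end (terminal -1, X#4); searched X../X.X/O.O to 7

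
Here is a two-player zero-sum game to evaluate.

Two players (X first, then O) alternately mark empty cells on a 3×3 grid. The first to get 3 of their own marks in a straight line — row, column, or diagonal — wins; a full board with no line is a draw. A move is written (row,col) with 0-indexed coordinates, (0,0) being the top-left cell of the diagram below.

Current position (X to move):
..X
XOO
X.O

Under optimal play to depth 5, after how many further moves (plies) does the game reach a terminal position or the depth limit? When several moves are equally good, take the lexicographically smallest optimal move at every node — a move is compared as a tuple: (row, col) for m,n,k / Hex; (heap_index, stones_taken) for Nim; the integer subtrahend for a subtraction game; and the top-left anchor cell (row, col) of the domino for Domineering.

p1 X@[..X/XOO/X.O]: (0,0)[X.X/XOO/X.O]+1* (0,1)[.XX/XOO/X.O]-1 (2,1)[..X/XOO/XXO]-1
p2 O@[X.X/XOO/X.O] terminal -1; root [..X/XOO/X.O] d5

PV length from [..X/XOO/X.O]: 1 ply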